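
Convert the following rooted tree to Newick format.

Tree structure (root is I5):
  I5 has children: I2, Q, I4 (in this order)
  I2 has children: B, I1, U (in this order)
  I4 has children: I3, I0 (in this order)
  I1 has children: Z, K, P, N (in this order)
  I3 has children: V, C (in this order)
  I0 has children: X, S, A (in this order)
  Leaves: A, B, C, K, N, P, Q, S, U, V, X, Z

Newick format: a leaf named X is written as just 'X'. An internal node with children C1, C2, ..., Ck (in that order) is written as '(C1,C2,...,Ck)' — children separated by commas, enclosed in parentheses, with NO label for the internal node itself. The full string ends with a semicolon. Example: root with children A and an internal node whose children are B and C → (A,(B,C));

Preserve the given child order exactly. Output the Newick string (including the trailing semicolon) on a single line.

Answer: ((B,(Z,K,P,N),U),Q,((V,C),(X,S,A)));

Derivation:
internal I5 with children ['I2', 'Q', 'I4']
  internal I2 with children ['B', 'I1', 'U']
    leaf 'B' → 'B'
    internal I1 with children ['Z', 'K', 'P', 'N']
      leaf 'Z' → 'Z'
      leaf 'K' → 'K'
      leaf 'P' → 'P'
      leaf 'N' → 'N'
    → '(Z,K,P,N)'
    leaf 'U' → 'U'
  → '(B,(Z,K,P,N),U)'
  leaf 'Q' → 'Q'
  internal I4 with children ['I3', 'I0']
    internal I3 with children ['V', 'C']
      leaf 'V' → 'V'
      leaf 'C' → 'C'
    → '(V,C)'
    internal I0 with children ['X', 'S', 'A']
      leaf 'X' → 'X'
      leaf 'S' → 'S'
      leaf 'A' → 'A'
    → '(X,S,A)'
  → '((V,C),(X,S,A))'
→ '((B,(Z,K,P,N),U),Q,((V,C),(X,S,A)))'
Final: ((B,(Z,K,P,N),U),Q,((V,C),(X,S,A)));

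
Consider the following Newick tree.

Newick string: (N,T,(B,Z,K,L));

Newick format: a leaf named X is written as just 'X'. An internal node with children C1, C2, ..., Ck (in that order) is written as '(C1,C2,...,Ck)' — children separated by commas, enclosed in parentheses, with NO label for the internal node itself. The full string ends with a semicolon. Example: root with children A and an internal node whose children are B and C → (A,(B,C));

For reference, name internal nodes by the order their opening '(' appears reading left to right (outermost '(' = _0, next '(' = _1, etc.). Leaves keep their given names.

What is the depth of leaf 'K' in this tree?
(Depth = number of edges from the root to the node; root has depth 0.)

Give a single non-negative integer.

Answer: 2

Derivation:
Newick: (N,T,(B,Z,K,L));
Naming internals by '(' encounter order: outermost '(' = _0, next = _1, ...
Query node: K
Path from root: _0 -> _1 -> K
Depth of K: 2 (number of edges from root)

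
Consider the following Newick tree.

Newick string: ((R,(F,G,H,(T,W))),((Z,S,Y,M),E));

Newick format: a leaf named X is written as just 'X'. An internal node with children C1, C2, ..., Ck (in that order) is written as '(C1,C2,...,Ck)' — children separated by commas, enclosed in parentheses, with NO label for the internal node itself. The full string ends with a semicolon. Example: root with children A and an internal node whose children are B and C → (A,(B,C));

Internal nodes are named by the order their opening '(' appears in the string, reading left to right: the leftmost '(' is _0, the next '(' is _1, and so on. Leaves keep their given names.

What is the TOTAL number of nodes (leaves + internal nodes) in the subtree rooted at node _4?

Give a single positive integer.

Newick: ((R,(F,G,H,(T,W))),((Z,S,Y,M),E));
Locate _4: it is the '(' at position 19 (the 5th '(' reading left to right).
Query: subtree rooted at _4
_4: subtree_size = 1 + 6
  _5: subtree_size = 1 + 4
    Z: subtree_size = 1 + 0
    S: subtree_size = 1 + 0
    Y: subtree_size = 1 + 0
    M: subtree_size = 1 + 0
  E: subtree_size = 1 + 0
Total subtree size of _4: 7

Answer: 7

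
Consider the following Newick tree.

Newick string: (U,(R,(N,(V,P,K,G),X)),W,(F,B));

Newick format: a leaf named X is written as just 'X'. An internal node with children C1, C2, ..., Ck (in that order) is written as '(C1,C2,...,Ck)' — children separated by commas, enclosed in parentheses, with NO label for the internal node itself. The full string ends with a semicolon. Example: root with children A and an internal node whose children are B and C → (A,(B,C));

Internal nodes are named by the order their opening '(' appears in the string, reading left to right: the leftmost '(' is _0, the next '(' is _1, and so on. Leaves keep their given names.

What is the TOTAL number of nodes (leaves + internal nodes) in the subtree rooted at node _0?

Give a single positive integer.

Newick: (U,(R,(N,(V,P,K,G),X)),W,(F,B));
Locate _0: it is the '(' at position 0 (the 1st '(' reading left to right).
Query: subtree rooted at _0
_0: subtree_size = 1 + 15
  U: subtree_size = 1 + 0
  _1: subtree_size = 1 + 9
    R: subtree_size = 1 + 0
    _2: subtree_size = 1 + 7
      N: subtree_size = 1 + 0
      _3: subtree_size = 1 + 4
        V: subtree_size = 1 + 0
        P: subtree_size = 1 + 0
        K: subtree_size = 1 + 0
        G: subtree_size = 1 + 0
      X: subtree_size = 1 + 0
  W: subtree_size = 1 + 0
  _4: subtree_size = 1 + 2
    F: subtree_size = 1 + 0
    B: subtree_size = 1 + 0
Total subtree size of _0: 16

Answer: 16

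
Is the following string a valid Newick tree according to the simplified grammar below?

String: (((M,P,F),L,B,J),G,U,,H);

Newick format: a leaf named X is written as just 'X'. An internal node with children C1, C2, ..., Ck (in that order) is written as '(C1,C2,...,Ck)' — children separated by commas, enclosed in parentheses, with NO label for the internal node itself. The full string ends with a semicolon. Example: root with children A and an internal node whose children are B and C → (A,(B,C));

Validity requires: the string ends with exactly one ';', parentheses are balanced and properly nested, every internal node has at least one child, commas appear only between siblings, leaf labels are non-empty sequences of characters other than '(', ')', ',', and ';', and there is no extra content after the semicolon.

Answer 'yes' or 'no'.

Answer: no

Derivation:
Input: (((M,P,F),L,B,J),G,U,,H);
Paren balance: 3 '(' vs 3 ')' OK
Ends with single ';': True
Full parse: FAILS (empty leaf label at pos 21)
Valid: False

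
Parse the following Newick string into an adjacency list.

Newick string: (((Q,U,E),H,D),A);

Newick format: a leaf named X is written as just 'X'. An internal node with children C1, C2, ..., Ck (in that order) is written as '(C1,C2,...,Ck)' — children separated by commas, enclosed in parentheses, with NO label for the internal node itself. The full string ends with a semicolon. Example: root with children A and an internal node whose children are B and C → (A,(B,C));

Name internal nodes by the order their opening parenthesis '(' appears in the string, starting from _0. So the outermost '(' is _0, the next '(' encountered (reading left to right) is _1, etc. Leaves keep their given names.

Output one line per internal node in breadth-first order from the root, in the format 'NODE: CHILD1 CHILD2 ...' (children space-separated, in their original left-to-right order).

Input: (((Q,U,E),H,D),A);
Scanning left-to-right, naming '(' by encounter order:
  pos 0: '(' -> open internal node _0 (depth 1)
  pos 1: '(' -> open internal node _1 (depth 2)
  pos 2: '(' -> open internal node _2 (depth 3)
  pos 8: ')' -> close internal node _2 (now at depth 2)
  pos 13: ')' -> close internal node _1 (now at depth 1)
  pos 16: ')' -> close internal node _0 (now at depth 0)
Total internal nodes: 3
BFS adjacency from root:
  _0: _1 A
  _1: _2 H D
  _2: Q U E

Answer: _0: _1 A
_1: _2 H D
_2: Q U E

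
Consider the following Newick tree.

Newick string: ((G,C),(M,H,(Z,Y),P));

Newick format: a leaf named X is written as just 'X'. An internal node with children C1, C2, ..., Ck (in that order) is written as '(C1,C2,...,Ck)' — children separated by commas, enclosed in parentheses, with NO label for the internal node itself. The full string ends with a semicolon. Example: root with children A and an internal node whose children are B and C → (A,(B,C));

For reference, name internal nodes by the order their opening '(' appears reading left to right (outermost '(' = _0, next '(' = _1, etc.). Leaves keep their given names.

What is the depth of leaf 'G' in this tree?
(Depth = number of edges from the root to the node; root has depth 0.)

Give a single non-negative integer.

Answer: 2

Derivation:
Newick: ((G,C),(M,H,(Z,Y),P));
Naming internals by '(' encounter order: outermost '(' = _0, next = _1, ...
Query node: G
Path from root: _0 -> _1 -> G
Depth of G: 2 (number of edges from root)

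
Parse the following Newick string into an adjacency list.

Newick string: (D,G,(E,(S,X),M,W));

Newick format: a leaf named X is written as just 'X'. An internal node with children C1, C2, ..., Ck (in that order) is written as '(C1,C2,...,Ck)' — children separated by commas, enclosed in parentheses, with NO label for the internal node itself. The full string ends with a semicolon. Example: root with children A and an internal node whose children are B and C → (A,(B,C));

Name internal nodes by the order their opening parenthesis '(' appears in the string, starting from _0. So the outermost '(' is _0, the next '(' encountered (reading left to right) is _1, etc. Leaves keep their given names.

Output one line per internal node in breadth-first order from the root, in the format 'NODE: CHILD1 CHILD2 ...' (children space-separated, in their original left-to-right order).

Input: (D,G,(E,(S,X),M,W));
Scanning left-to-right, naming '(' by encounter order:
  pos 0: '(' -> open internal node _0 (depth 1)
  pos 5: '(' -> open internal node _1 (depth 2)
  pos 8: '(' -> open internal node _2 (depth 3)
  pos 12: ')' -> close internal node _2 (now at depth 2)
  pos 17: ')' -> close internal node _1 (now at depth 1)
  pos 18: ')' -> close internal node _0 (now at depth 0)
Total internal nodes: 3
BFS adjacency from root:
  _0: D G _1
  _1: E _2 M W
  _2: S X

Answer: _0: D G _1
_1: E _2 M W
_2: S X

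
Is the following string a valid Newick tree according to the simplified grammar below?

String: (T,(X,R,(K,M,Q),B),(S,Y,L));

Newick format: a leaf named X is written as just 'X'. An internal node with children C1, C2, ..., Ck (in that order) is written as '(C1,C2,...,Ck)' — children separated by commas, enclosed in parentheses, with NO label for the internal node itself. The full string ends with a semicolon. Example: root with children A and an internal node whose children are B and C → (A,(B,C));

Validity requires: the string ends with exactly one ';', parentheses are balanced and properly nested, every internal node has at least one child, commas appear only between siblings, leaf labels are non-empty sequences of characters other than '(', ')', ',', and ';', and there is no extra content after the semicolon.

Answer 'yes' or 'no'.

Input: (T,(X,R,(K,M,Q),B),(S,Y,L));
Paren balance: 4 '(' vs 4 ')' OK
Ends with single ';': True
Full parse: OK
Valid: True

Answer: yes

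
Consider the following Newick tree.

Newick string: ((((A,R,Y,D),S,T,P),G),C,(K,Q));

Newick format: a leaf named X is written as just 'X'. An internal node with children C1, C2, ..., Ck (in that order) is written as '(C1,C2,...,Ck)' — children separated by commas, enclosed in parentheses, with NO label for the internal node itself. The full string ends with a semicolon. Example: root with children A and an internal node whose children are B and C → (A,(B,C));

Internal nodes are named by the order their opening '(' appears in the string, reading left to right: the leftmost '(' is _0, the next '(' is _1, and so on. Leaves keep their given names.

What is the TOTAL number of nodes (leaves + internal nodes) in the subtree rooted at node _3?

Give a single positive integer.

Newick: ((((A,R,Y,D),S,T,P),G),C,(K,Q));
Locate _3: it is the '(' at position 3 (the 4th '(' reading left to right).
Query: subtree rooted at _3
_3: subtree_size = 1 + 4
  A: subtree_size = 1 + 0
  R: subtree_size = 1 + 0
  Y: subtree_size = 1 + 0
  D: subtree_size = 1 + 0
Total subtree size of _3: 5

Answer: 5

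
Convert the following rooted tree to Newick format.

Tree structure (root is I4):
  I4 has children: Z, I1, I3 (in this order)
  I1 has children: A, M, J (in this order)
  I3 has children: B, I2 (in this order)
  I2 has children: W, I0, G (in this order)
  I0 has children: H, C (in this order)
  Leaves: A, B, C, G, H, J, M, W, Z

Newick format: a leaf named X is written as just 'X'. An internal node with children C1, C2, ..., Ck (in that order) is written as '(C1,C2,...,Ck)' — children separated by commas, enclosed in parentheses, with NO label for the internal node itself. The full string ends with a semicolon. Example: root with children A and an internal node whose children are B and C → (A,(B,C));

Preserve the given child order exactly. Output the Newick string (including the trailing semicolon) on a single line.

internal I4 with children ['Z', 'I1', 'I3']
  leaf 'Z' → 'Z'
  internal I1 with children ['A', 'M', 'J']
    leaf 'A' → 'A'
    leaf 'M' → 'M'
    leaf 'J' → 'J'
  → '(A,M,J)'
  internal I3 with children ['B', 'I2']
    leaf 'B' → 'B'
    internal I2 with children ['W', 'I0', 'G']
      leaf 'W' → 'W'
      internal I0 with children ['H', 'C']
        leaf 'H' → 'H'
        leaf 'C' → 'C'
      → '(H,C)'
      leaf 'G' → 'G'
    → '(W,(H,C),G)'
  → '(B,(W,(H,C),G))'
→ '(Z,(A,M,J),(B,(W,(H,C),G)))'
Final: (Z,(A,M,J),(B,(W,(H,C),G)));

Answer: (Z,(A,M,J),(B,(W,(H,C),G)));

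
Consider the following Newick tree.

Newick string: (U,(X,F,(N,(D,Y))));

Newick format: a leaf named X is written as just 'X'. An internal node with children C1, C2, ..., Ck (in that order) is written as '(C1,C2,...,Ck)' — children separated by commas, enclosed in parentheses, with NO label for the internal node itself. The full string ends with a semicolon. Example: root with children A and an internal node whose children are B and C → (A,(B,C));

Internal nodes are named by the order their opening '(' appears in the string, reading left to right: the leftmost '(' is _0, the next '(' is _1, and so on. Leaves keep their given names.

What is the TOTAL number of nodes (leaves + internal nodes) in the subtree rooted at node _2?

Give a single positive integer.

Answer: 5

Derivation:
Newick: (U,(X,F,(N,(D,Y))));
Locate _2: it is the '(' at position 8 (the 3rd '(' reading left to right).
Query: subtree rooted at _2
_2: subtree_size = 1 + 4
  N: subtree_size = 1 + 0
  _3: subtree_size = 1 + 2
    D: subtree_size = 1 + 0
    Y: subtree_size = 1 + 0
Total subtree size of _2: 5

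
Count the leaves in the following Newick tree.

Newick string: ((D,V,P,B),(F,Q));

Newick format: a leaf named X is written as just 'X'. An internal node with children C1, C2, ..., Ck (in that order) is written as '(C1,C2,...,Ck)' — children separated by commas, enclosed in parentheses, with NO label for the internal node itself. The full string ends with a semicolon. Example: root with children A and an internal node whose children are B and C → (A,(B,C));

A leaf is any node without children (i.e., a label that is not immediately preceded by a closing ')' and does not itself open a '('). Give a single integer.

Answer: 6

Derivation:
Newick: ((D,V,P,B),(F,Q));
Scan left-to-right; a leaf is any maximal label run not followed by '(':
  pos 2: leaf 'D' → count = 1
  pos 4: leaf 'V' → count = 2
  pos 6: leaf 'P' → count = 3
  pos 8: leaf 'B' → count = 4
  pos 12: leaf 'F' → count = 5
  pos 14: leaf 'Q' → count = 6
Total leaves: 6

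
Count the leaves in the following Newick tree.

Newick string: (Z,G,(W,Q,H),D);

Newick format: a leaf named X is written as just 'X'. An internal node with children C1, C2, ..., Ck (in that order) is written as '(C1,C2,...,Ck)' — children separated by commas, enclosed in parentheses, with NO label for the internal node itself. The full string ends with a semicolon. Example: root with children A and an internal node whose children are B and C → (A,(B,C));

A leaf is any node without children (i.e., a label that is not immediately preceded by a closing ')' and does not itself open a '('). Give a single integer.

Newick: (Z,G,(W,Q,H),D);
Scan left-to-right; a leaf is any maximal label run not followed by '(':
  pos 1: leaf 'Z' → count = 1
  pos 3: leaf 'G' → count = 2
  pos 6: leaf 'W' → count = 3
  pos 8: leaf 'Q' → count = 4
  pos 10: leaf 'H' → count = 5
  pos 13: leaf 'D' → count = 6
Total leaves: 6

Answer: 6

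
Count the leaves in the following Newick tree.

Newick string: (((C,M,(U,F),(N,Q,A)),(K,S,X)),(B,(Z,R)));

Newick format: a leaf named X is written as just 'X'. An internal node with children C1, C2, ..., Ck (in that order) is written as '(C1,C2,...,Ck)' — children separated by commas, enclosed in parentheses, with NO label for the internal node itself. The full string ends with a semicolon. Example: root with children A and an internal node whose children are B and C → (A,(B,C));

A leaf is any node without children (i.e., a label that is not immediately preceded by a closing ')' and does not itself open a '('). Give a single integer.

Newick: (((C,M,(U,F),(N,Q,A)),(K,S,X)),(B,(Z,R)));
Scan left-to-right; a leaf is any maximal label run not followed by '(':
  pos 3: leaf 'C' → count = 1
  pos 5: leaf 'M' → count = 2
  pos 8: leaf 'U' → count = 3
  pos 10: leaf 'F' → count = 4
  pos 14: leaf 'N' → count = 5
  pos 16: leaf 'Q' → count = 6
  pos 18: leaf 'A' → count = 7
  pos 23: leaf 'K' → count = 8
  pos 25: leaf 'S' → count = 9
  pos 27: leaf 'X' → count = 10
  pos 32: leaf 'B' → count = 11
  pos 35: leaf 'Z' → count = 12
  pos 37: leaf 'R' → count = 13
Total leaves: 13

Answer: 13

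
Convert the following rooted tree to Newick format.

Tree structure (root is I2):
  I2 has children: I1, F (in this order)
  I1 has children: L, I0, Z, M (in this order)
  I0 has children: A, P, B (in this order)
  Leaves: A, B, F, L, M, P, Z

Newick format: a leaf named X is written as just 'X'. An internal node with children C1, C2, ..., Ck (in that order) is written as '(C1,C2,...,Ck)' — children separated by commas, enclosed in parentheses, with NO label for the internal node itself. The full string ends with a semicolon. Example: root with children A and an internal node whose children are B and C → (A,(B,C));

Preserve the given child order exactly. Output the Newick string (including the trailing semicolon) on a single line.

Answer: ((L,(A,P,B),Z,M),F);

Derivation:
internal I2 with children ['I1', 'F']
  internal I1 with children ['L', 'I0', 'Z', 'M']
    leaf 'L' → 'L'
    internal I0 with children ['A', 'P', 'B']
      leaf 'A' → 'A'
      leaf 'P' → 'P'
      leaf 'B' → 'B'
    → '(A,P,B)'
    leaf 'Z' → 'Z'
    leaf 'M' → 'M'
  → '(L,(A,P,B),Z,M)'
  leaf 'F' → 'F'
→ '((L,(A,P,B),Z,M),F)'
Final: ((L,(A,P,B),Z,M),F);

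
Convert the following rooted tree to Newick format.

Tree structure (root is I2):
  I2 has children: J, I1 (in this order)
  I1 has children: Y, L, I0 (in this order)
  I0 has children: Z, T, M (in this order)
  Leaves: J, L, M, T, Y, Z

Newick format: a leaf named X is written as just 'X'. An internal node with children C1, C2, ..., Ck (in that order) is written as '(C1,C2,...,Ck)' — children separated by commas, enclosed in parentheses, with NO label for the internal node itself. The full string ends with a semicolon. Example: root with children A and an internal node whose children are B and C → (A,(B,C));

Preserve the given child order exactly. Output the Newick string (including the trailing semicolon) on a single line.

internal I2 with children ['J', 'I1']
  leaf 'J' → 'J'
  internal I1 with children ['Y', 'L', 'I0']
    leaf 'Y' → 'Y'
    leaf 'L' → 'L'
    internal I0 with children ['Z', 'T', 'M']
      leaf 'Z' → 'Z'
      leaf 'T' → 'T'
      leaf 'M' → 'M'
    → '(Z,T,M)'
  → '(Y,L,(Z,T,M))'
→ '(J,(Y,L,(Z,T,M)))'
Final: (J,(Y,L,(Z,T,M)));

Answer: (J,(Y,L,(Z,T,M)));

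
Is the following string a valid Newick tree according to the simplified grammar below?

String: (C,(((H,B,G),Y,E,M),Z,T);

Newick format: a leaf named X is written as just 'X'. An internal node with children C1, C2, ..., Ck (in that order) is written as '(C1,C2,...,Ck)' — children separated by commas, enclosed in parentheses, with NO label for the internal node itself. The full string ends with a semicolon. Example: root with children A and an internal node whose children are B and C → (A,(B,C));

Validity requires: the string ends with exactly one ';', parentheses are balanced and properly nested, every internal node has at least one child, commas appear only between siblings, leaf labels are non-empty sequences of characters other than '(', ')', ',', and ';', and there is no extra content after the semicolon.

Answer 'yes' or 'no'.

Input: (C,(((H,B,G),Y,E,M),Z,T);
Paren balance: 4 '(' vs 3 ')' MISMATCH
Ends with single ';': True
Full parse: FAILS (expected , or ) at pos 24)
Valid: False

Answer: no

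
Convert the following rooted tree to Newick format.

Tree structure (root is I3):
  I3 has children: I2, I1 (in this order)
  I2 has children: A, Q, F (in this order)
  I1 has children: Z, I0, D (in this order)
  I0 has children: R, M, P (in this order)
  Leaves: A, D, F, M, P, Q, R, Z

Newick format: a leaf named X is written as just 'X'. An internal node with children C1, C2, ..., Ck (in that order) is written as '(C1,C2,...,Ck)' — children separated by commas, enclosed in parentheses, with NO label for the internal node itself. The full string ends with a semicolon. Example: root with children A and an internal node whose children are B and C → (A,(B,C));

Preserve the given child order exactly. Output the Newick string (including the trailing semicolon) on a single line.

internal I3 with children ['I2', 'I1']
  internal I2 with children ['A', 'Q', 'F']
    leaf 'A' → 'A'
    leaf 'Q' → 'Q'
    leaf 'F' → 'F'
  → '(A,Q,F)'
  internal I1 with children ['Z', 'I0', 'D']
    leaf 'Z' → 'Z'
    internal I0 with children ['R', 'M', 'P']
      leaf 'R' → 'R'
      leaf 'M' → 'M'
      leaf 'P' → 'P'
    → '(R,M,P)'
    leaf 'D' → 'D'
  → '(Z,(R,M,P),D)'
→ '((A,Q,F),(Z,(R,M,P),D))'
Final: ((A,Q,F),(Z,(R,M,P),D));

Answer: ((A,Q,F),(Z,(R,M,P),D));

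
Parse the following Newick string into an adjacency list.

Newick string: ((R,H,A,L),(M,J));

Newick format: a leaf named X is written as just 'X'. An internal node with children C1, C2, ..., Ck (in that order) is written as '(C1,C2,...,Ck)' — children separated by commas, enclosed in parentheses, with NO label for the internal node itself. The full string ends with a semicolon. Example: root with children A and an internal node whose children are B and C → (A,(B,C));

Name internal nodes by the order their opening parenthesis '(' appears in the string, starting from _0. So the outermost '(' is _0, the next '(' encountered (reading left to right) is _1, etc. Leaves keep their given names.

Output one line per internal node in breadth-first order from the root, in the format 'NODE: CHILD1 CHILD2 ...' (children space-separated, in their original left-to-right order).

Answer: _0: _1 _2
_1: R H A L
_2: M J

Derivation:
Input: ((R,H,A,L),(M,J));
Scanning left-to-right, naming '(' by encounter order:
  pos 0: '(' -> open internal node _0 (depth 1)
  pos 1: '(' -> open internal node _1 (depth 2)
  pos 9: ')' -> close internal node _1 (now at depth 1)
  pos 11: '(' -> open internal node _2 (depth 2)
  pos 15: ')' -> close internal node _2 (now at depth 1)
  pos 16: ')' -> close internal node _0 (now at depth 0)
Total internal nodes: 3
BFS adjacency from root:
  _0: _1 _2
  _1: R H A L
  _2: M J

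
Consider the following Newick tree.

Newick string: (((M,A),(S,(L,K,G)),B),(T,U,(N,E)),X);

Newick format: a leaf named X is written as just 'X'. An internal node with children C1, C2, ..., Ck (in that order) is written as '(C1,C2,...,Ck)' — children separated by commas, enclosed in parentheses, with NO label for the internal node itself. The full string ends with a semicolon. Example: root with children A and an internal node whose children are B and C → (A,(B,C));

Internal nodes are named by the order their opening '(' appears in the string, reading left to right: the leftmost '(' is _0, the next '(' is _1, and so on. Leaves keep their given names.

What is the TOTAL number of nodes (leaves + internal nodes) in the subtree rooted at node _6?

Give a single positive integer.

Newick: (((M,A),(S,(L,K,G)),B),(T,U,(N,E)),X);
Locate _6: it is the '(' at position 28 (the 7th '(' reading left to right).
Query: subtree rooted at _6
_6: subtree_size = 1 + 2
  N: subtree_size = 1 + 0
  E: subtree_size = 1 + 0
Total subtree size of _6: 3

Answer: 3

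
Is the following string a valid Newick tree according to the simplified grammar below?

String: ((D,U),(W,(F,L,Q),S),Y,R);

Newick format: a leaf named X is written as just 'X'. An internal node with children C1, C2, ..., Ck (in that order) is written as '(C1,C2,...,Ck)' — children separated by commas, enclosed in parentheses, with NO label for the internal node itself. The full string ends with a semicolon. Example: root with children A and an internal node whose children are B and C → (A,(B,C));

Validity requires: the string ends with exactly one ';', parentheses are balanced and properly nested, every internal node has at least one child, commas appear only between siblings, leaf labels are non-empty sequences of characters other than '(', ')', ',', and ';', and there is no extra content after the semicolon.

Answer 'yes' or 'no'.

Answer: yes

Derivation:
Input: ((D,U),(W,(F,L,Q),S),Y,R);
Paren balance: 4 '(' vs 4 ')' OK
Ends with single ';': True
Full parse: OK
Valid: True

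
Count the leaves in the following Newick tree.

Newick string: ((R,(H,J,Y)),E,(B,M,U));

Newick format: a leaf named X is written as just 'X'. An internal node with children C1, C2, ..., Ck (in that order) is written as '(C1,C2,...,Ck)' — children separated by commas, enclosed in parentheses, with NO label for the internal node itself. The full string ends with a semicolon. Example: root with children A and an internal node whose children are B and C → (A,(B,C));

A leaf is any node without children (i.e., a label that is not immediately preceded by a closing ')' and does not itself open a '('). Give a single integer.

Newick: ((R,(H,J,Y)),E,(B,M,U));
Scan left-to-right; a leaf is any maximal label run not followed by '(':
  pos 2: leaf 'R' → count = 1
  pos 5: leaf 'H' → count = 2
  pos 7: leaf 'J' → count = 3
  pos 9: leaf 'Y' → count = 4
  pos 13: leaf 'E' → count = 5
  pos 16: leaf 'B' → count = 6
  pos 18: leaf 'M' → count = 7
  pos 20: leaf 'U' → count = 8
Total leaves: 8

Answer: 8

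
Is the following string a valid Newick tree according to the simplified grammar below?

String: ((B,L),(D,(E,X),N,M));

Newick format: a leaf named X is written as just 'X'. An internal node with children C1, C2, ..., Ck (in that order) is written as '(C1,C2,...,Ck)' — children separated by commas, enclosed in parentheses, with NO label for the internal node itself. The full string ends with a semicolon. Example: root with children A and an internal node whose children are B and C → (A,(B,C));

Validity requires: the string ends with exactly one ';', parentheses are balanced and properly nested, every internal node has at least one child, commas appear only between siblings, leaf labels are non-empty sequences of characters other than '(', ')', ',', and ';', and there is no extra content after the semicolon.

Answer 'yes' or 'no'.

Input: ((B,L),(D,(E,X),N,M));
Paren balance: 4 '(' vs 4 ')' OK
Ends with single ';': True
Full parse: OK
Valid: True

Answer: yes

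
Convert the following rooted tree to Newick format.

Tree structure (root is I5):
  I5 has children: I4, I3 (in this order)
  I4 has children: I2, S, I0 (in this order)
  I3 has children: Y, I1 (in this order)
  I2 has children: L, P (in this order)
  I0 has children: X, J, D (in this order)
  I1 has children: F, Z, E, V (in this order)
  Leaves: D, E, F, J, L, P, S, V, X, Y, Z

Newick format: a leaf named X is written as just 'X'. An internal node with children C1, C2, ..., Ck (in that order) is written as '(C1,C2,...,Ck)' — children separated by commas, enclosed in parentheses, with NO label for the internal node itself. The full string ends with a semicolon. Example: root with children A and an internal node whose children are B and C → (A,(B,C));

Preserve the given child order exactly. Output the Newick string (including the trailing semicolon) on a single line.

internal I5 with children ['I4', 'I3']
  internal I4 with children ['I2', 'S', 'I0']
    internal I2 with children ['L', 'P']
      leaf 'L' → 'L'
      leaf 'P' → 'P'
    → '(L,P)'
    leaf 'S' → 'S'
    internal I0 with children ['X', 'J', 'D']
      leaf 'X' → 'X'
      leaf 'J' → 'J'
      leaf 'D' → 'D'
    → '(X,J,D)'
  → '((L,P),S,(X,J,D))'
  internal I3 with children ['Y', 'I1']
    leaf 'Y' → 'Y'
    internal I1 with children ['F', 'Z', 'E', 'V']
      leaf 'F' → 'F'
      leaf 'Z' → 'Z'
      leaf 'E' → 'E'
      leaf 'V' → 'V'
    → '(F,Z,E,V)'
  → '(Y,(F,Z,E,V))'
→ '(((L,P),S,(X,J,D)),(Y,(F,Z,E,V)))'
Final: (((L,P),S,(X,J,D)),(Y,(F,Z,E,V)));

Answer: (((L,P),S,(X,J,D)),(Y,(F,Z,E,V)));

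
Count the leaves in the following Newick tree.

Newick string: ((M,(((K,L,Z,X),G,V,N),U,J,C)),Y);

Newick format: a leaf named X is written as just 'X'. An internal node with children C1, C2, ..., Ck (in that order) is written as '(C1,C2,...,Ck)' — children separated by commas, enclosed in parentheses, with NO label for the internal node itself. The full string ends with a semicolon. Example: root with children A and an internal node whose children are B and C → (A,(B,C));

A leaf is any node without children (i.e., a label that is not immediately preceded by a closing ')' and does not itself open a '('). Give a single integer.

Answer: 12

Derivation:
Newick: ((M,(((K,L,Z,X),G,V,N),U,J,C)),Y);
Scan left-to-right; a leaf is any maximal label run not followed by '(':
  pos 2: leaf 'M' → count = 1
  pos 7: leaf 'K' → count = 2
  pos 9: leaf 'L' → count = 3
  pos 11: leaf 'Z' → count = 4
  pos 13: leaf 'X' → count = 5
  pos 16: leaf 'G' → count = 6
  pos 18: leaf 'V' → count = 7
  pos 20: leaf 'N' → count = 8
  pos 23: leaf 'U' → count = 9
  pos 25: leaf 'J' → count = 10
  pos 27: leaf 'C' → count = 11
  pos 31: leaf 'Y' → count = 12
Total leaves: 12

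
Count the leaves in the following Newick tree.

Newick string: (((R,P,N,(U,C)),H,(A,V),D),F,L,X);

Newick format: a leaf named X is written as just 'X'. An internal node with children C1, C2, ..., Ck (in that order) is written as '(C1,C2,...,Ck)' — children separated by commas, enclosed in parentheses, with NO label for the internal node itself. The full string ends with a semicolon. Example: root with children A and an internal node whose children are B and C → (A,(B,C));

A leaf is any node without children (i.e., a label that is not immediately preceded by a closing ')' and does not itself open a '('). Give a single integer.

Newick: (((R,P,N,(U,C)),H,(A,V),D),F,L,X);
Scan left-to-right; a leaf is any maximal label run not followed by '(':
  pos 3: leaf 'R' → count = 1
  pos 5: leaf 'P' → count = 2
  pos 7: leaf 'N' → count = 3
  pos 10: leaf 'U' → count = 4
  pos 12: leaf 'C' → count = 5
  pos 16: leaf 'H' → count = 6
  pos 19: leaf 'A' → count = 7
  pos 21: leaf 'V' → count = 8
  pos 24: leaf 'D' → count = 9
  pos 27: leaf 'F' → count = 10
  pos 29: leaf 'L' → count = 11
  pos 31: leaf 'X' → count = 12
Total leaves: 12

Answer: 12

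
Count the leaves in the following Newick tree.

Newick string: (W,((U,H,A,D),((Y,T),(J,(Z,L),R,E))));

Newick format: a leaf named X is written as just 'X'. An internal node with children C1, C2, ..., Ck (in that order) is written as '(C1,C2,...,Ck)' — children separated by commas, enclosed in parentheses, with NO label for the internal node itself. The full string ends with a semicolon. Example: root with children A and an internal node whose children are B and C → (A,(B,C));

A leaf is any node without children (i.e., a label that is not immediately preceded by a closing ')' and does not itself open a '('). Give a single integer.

Answer: 12

Derivation:
Newick: (W,((U,H,A,D),((Y,T),(J,(Z,L),R,E))));
Scan left-to-right; a leaf is any maximal label run not followed by '(':
  pos 1: leaf 'W' → count = 1
  pos 5: leaf 'U' → count = 2
  pos 7: leaf 'H' → count = 3
  pos 9: leaf 'A' → count = 4
  pos 11: leaf 'D' → count = 5
  pos 16: leaf 'Y' → count = 6
  pos 18: leaf 'T' → count = 7
  pos 22: leaf 'J' → count = 8
  pos 25: leaf 'Z' → count = 9
  pos 27: leaf 'L' → count = 10
  pos 30: leaf 'R' → count = 11
  pos 32: leaf 'E' → count = 12
Total leaves: 12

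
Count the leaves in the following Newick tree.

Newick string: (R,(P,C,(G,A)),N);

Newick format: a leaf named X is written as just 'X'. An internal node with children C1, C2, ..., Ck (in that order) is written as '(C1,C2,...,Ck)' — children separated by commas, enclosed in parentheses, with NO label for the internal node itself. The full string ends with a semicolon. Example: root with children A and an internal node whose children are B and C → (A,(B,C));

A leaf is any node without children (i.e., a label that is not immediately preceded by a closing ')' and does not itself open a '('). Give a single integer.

Answer: 6

Derivation:
Newick: (R,(P,C,(G,A)),N);
Scan left-to-right; a leaf is any maximal label run not followed by '(':
  pos 1: leaf 'R' → count = 1
  pos 4: leaf 'P' → count = 2
  pos 6: leaf 'C' → count = 3
  pos 9: leaf 'G' → count = 4
  pos 11: leaf 'A' → count = 5
  pos 15: leaf 'N' → count = 6
Total leaves: 6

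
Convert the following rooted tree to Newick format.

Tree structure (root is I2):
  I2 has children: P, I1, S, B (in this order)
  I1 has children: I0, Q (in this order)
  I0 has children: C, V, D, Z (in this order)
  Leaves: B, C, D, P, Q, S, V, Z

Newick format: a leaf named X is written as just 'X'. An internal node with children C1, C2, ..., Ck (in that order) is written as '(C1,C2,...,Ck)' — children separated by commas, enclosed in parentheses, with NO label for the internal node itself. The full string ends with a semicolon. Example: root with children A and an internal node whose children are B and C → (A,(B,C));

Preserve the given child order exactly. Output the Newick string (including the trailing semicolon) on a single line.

Answer: (P,((C,V,D,Z),Q),S,B);

Derivation:
internal I2 with children ['P', 'I1', 'S', 'B']
  leaf 'P' → 'P'
  internal I1 with children ['I0', 'Q']
    internal I0 with children ['C', 'V', 'D', 'Z']
      leaf 'C' → 'C'
      leaf 'V' → 'V'
      leaf 'D' → 'D'
      leaf 'Z' → 'Z'
    → '(C,V,D,Z)'
    leaf 'Q' → 'Q'
  → '((C,V,D,Z),Q)'
  leaf 'S' → 'S'
  leaf 'B' → 'B'
→ '(P,((C,V,D,Z),Q),S,B)'
Final: (P,((C,V,D,Z),Q),S,B);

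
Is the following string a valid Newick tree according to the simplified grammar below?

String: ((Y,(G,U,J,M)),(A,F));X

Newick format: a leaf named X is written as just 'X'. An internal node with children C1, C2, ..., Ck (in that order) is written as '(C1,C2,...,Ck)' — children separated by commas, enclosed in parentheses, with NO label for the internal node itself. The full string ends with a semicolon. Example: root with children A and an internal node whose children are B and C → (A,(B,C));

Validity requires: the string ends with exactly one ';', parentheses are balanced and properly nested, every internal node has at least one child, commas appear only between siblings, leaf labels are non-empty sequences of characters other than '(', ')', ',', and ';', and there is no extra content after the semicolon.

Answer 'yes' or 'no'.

Input: ((Y,(G,U,J,M)),(A,F));X
Paren balance: 4 '(' vs 4 ')' OK
Ends with single ';': False
Full parse: FAILS (must end with ;)
Valid: False

Answer: no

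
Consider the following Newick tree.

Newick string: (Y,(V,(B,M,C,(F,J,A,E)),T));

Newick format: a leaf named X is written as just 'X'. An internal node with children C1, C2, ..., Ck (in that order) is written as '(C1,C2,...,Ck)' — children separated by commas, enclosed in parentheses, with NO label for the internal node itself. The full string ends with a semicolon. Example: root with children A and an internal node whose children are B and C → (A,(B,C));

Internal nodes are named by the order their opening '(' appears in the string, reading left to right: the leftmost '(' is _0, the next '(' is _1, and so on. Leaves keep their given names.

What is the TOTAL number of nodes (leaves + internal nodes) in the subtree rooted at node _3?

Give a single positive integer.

Newick: (Y,(V,(B,M,C,(F,J,A,E)),T));
Locate _3: it is the '(' at position 13 (the 4th '(' reading left to right).
Query: subtree rooted at _3
_3: subtree_size = 1 + 4
  F: subtree_size = 1 + 0
  J: subtree_size = 1 + 0
  A: subtree_size = 1 + 0
  E: subtree_size = 1 + 0
Total subtree size of _3: 5

Answer: 5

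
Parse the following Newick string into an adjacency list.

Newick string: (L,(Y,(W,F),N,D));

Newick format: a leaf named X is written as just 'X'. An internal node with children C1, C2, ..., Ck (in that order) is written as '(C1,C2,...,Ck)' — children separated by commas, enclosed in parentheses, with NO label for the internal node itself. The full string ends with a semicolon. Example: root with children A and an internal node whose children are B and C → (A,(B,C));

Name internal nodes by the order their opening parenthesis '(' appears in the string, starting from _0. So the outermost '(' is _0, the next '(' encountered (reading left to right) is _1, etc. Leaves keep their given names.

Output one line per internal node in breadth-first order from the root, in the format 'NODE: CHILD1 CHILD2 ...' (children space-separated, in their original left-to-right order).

Answer: _0: L _1
_1: Y _2 N D
_2: W F

Derivation:
Input: (L,(Y,(W,F),N,D));
Scanning left-to-right, naming '(' by encounter order:
  pos 0: '(' -> open internal node _0 (depth 1)
  pos 3: '(' -> open internal node _1 (depth 2)
  pos 6: '(' -> open internal node _2 (depth 3)
  pos 10: ')' -> close internal node _2 (now at depth 2)
  pos 15: ')' -> close internal node _1 (now at depth 1)
  pos 16: ')' -> close internal node _0 (now at depth 0)
Total internal nodes: 3
BFS adjacency from root:
  _0: L _1
  _1: Y _2 N D
  _2: W F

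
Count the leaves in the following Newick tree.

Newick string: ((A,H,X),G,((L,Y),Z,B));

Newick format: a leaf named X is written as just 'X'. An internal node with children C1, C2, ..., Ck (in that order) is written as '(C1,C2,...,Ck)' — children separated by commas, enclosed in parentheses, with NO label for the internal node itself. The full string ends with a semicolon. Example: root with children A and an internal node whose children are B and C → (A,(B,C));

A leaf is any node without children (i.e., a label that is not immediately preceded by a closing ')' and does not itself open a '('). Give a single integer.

Newick: ((A,H,X),G,((L,Y),Z,B));
Scan left-to-right; a leaf is any maximal label run not followed by '(':
  pos 2: leaf 'A' → count = 1
  pos 4: leaf 'H' → count = 2
  pos 6: leaf 'X' → count = 3
  pos 9: leaf 'G' → count = 4
  pos 13: leaf 'L' → count = 5
  pos 15: leaf 'Y' → count = 6
  pos 18: leaf 'Z' → count = 7
  pos 20: leaf 'B' → count = 8
Total leaves: 8

Answer: 8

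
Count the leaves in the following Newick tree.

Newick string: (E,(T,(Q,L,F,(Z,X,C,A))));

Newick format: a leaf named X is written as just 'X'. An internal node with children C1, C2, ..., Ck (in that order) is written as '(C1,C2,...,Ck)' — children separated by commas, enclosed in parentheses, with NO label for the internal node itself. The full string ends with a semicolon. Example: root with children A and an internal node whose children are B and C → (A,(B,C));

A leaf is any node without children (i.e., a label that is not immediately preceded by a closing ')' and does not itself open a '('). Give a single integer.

Answer: 9

Derivation:
Newick: (E,(T,(Q,L,F,(Z,X,C,A))));
Scan left-to-right; a leaf is any maximal label run not followed by '(':
  pos 1: leaf 'E' → count = 1
  pos 4: leaf 'T' → count = 2
  pos 7: leaf 'Q' → count = 3
  pos 9: leaf 'L' → count = 4
  pos 11: leaf 'F' → count = 5
  pos 14: leaf 'Z' → count = 6
  pos 16: leaf 'X' → count = 7
  pos 18: leaf 'C' → count = 8
  pos 20: leaf 'A' → count = 9
Total leaves: 9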